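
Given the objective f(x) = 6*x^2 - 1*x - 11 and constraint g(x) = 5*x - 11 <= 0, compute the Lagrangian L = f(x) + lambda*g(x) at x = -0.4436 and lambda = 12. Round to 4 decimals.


Step 1: Evaluate f(x).
f(-0.4436) = 6*(-0.4436)^2 - 1*(-0.4436) - 11 = -9.3757
Step 2: Evaluate g(x).
g(-0.4436) = 5*-0.4436 - 11 = -13.218
Step 3: Compute Lagrangian.
L = -9.3757 + 12*-13.218 = -167.9917


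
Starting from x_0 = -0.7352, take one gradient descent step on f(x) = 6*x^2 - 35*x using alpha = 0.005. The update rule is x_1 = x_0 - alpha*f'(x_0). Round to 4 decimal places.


We compute the gradient at x_0 and apply the update.
f'(x) = 12*x - 35
f'(-0.7352) = 12*-0.7352 - 35 = -43.8224
x_1 = -0.7352 - 0.005*-43.8224 = -0.5161


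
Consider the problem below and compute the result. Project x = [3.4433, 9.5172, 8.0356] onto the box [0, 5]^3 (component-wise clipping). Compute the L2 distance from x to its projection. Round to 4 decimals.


Project each component onto [0, 5].
clip(3.4433) = 3.4433, clip(9.5172) = 5.0, clip(8.0356) = 5.0
Projection = [3.4433, 5.0, 5.0]
Squared diffs: [0.0, 20.4051, 9.2149]
Distance = sqrt(29.62) = 5.4424


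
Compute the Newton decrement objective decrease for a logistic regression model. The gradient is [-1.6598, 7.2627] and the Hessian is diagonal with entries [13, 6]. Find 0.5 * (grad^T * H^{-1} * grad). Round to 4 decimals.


Step 1: H is diagonal, so H^(-1) * g = [-0.1277, 1.2105].
Step 2: g^T H^(-1) g = sum_i g_i^2 / H_ii
  = (-1.6598)^2/13 + (7.2627)^2/6
  = 0.2119 + 8.7911 = 9.0031
Step 3: Objective decrease = 0.5 * g^T H^(-1) g = 4.5015


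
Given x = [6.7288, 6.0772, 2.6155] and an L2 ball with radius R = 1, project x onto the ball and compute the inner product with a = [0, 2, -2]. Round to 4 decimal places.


Step 1: Compute ||x|| (intermediates to 6 decimals).
||x|| = sqrt(6.7288^2 + 6.0772^2 + 2.6155^2) = 9.436628
Step 2: Project.
Since ||x|| > R, scale = R/||x|| = 1/9.436628 = 0.10597, proj(x) = scale * x
proj(x) = [0.713051, 0.644001, 0.277165]
Step 3: Dot product.
a^T * proj(x) = 0*0.713051 + 2*0.644001 - 2*0.277165 = 0.7337


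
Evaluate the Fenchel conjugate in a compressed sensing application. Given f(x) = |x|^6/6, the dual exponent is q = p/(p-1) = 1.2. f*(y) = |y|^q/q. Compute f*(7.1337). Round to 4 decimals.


The conjugate exponent q satisfies 1/p + 1/q = 1.
p = 6, so q = 6/(6 - 1) = 1.2
|y|^q = 7.1337^1.2 = 10.5676
f*(7.1337) = 10.5676 / 1.2 = 8.8064


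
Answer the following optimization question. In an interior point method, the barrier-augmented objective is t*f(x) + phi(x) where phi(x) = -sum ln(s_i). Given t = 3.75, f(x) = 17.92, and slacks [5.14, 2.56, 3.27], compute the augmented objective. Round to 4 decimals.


Step 1: Compute log-barrier.
ln values: [1.6371, 0.94, 1.1848]
phi = -(1.6371 + 0.94 + 1.1848) = -3.7619
Step 2: Compute augmented objective.
t*f(x) = 3.75*17.92 = 67.2
Total = 67.2 - 3.7619 = 63.4381


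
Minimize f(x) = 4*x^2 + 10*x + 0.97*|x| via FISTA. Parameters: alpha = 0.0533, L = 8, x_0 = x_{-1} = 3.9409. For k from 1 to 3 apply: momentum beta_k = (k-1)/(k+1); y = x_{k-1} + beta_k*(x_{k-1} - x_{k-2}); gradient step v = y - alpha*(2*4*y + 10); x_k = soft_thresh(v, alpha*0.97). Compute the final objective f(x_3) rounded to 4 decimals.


FISTA on f(x) = 4*x^2 + 10*x + 0.97*|x|
L = 8, alpha = 0.0533
Iteration 1: beta = 0.0, y = 3.9409 + 0.0*(3.9409 - 3.9409) = 3.9409
  grad(y) = 41.5272, v = y - alpha*grad = 1.7275
  prox(v) = soft_thresh(1.7275, 0.0517) = 1.6758
Iteration 2: beta = 0.3333, y = 1.6758 + 0.3333*(1.6758 - 3.9409) = 0.9208
  grad(y) = 17.3661, v = y - alpha*grad = -0.0048
  prox(v) = soft_thresh(-0.0048, 0.0517) = 0.0
Iteration 3: beta = 0.5, y = 0.0 + 0.5*(0.0 - 1.6758) = -0.8379
  grad(y) = 3.2968, v = y - alpha*grad = -1.0136
  prox(v) = soft_thresh(-1.0136, 0.0517) = -0.9619
f(x_3) = 4*(-0.9619)^2 + 10*(-0.9619) + 0.97*|-0.9619| = -4.985


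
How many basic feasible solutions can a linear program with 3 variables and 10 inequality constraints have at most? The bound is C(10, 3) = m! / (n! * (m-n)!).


Each vertex corresponds to some choice of n active constraints out of m, so the number of vertices is at most C(m, n) = m! / (n!(m-n)!).
m = 10, n = 3
Numerator: 10 * 9 * 8
Denominator: 3! = 6
C(10, 3) = 120


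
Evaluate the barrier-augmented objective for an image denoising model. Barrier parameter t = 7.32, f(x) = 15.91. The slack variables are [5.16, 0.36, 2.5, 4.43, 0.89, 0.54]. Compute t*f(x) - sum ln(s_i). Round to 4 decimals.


Step 1: Compute log-barrier.
ln values: [1.6409, -1.0217, 0.9163, 1.4884, -0.1165, -0.6162]
phi = -(1.6409 - 1.0217 + 0.9163 + 1.4884 - 0.1165 - 0.6162) = -2.2913
Step 2: Compute augmented objective.
t*f(x) = 7.32*15.91 = 116.4612
Total = 116.4612 - 2.2913 = 114.1699


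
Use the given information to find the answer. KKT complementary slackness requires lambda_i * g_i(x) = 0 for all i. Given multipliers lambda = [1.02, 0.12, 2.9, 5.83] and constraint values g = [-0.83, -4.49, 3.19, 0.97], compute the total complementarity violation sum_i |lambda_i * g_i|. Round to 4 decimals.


KKT complementary slackness check:
lambda_1 * g_1 = 1.02 * -0.83 = -0.8466
lambda_2 * g_2 = 0.12 * -4.49 = -0.5388
lambda_3 * g_3 = 2.9 * 3.19 = 9.251
lambda_4 * g_4 = 5.83 * 0.97 = 5.6551
Total violation = 0.8466 + 0.5388 + 9.251 + 5.6551 = 16.2915


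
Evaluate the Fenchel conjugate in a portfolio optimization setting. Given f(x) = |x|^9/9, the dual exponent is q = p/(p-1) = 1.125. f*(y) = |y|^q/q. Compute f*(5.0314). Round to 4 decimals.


The conjugate exponent q satisfies 1/p + 1/q = 1.
p = 9, so q = 9/(9 - 1) = 1.125
|y|^q = 5.0314^1.125 = 6.1574
f*(5.0314) = 6.1574 / 1.125 = 5.4733


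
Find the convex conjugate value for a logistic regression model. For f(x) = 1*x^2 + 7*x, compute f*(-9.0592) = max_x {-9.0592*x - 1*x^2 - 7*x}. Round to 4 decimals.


f*(y) = sup_x {y*x - a*x^2 - b*x} = sup_x {(y-b)*x - a*x^2}
FOC: (y - b) - 2a*x = 0 => x* = (y - b)/(2a)
x* = (-9.0592 - 7)/(2*1) = -8.0296
f*(-9.0592) = (y-b)^2/(4a) = (-9.0592 - 7)^2/(4*1)
= 257.8979/4 = 64.4745


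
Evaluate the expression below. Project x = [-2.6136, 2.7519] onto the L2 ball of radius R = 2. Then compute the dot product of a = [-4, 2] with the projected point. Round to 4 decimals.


Step 1: Compute ||x|| (intermediates to 6 decimals).
||x|| = sqrt((-2.6136)^2 + 2.7519^2) = 3.795242
Step 2: Project.
Since ||x|| > R, scale = R/||x|| = 2/3.795242 = 0.526976, proj(x) = scale * x
proj(x) = [-1.377304, 1.450185]
Step 3: Dot product.
a^T * proj(x) = -4*(-1.377304) + 2*1.450185 = 8.4096


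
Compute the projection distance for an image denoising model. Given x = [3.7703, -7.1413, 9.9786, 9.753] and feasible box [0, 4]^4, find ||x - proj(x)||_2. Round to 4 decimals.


Project each component onto [0, 4].
clip(3.7703) = 3.7703, clip(-7.1413) = 0.0, clip(9.9786) = 4.0, clip(9.753) = 4.0
Projection = [3.7703, 0.0, 4.0, 4.0]
Squared diffs: [0.0, 50.9982, 35.7437, 33.097]
Distance = sqrt(119.8389) = 10.9471


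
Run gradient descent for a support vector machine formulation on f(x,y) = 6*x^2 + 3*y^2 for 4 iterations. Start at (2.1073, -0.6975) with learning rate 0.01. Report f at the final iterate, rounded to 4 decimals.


Gradient descent on f(x,y) = 6*x^2 + 3*y^2.
Starting point: (2.1073, -0.6975), alpha = 0.01
Step 1: grad_x = 2*6*2.1073 = 25.2876, grad_y = 2*3*-0.6975 = -4.185
  x_1 = 2.1073 - 0.01*25.2876 = 1.8544
  y_1 = -0.6975 - 0.01*-4.185 = -0.6557
Step 2: grad_x = 2*6*1.8544 = 22.2531, grad_y = 2*3*-0.6557 = -3.9339
  x_2 = 1.8544 - 0.01*22.2531 = 1.6319
  y_2 = -0.6557 - 0.01*-3.9339 = -0.6163
Step 3: grad_x = 2*6*1.6319 = 19.5827, grad_y = 2*3*-0.6163 = -3.6979
  x_3 = 1.6319 - 0.01*19.5827 = 1.4361
  y_3 = -0.6163 - 0.01*-3.6979 = -0.5793
Step 4: grad_x = 2*6*1.4361 = 17.2328, grad_y = 2*3*-0.5793 = -3.476
  x_4 = 1.4361 - 0.01*17.2328 = 1.2637
  y_4 = -0.5793 - 0.01*-3.476 = -0.5446
f(1.2637, -0.5446) = 6*1.2637^2 + 3*(-0.5446)^2 = 10.4719


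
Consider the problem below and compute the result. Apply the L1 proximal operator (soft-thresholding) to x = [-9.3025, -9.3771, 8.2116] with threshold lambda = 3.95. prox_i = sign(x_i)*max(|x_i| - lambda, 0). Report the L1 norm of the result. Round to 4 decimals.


Soft-thresholding with lambda = 3.95:
prox(-9.3025) = sign(-9.3025)*max(|-9.3025| - 3.95, 0) = -5.3525
prox(-9.3771) = sign(-9.3771)*max(|-9.3771| - 3.95, 0) = -5.4271
prox(8.2116) = sign(8.2116)*max(|8.2116| - 3.95, 0) = 4.2616
prox(x) = [-5.3525, -5.4271, 4.2616]
||prox(x)||_1 = 5.3525 + 5.4271 + 4.2616 = 15.0412


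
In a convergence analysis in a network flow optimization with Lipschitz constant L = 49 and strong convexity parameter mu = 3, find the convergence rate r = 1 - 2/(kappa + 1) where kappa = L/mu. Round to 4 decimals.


Step 1: Compute the condition number.
kappa = L/mu = 49/3 = 16.3333
Step 2: Compute the convergence rate.
r = 1 - 2/(kappa + 1) = 1 - 2*mu/(L + mu) = (L - mu)/(L + mu) = 46/52 = 0.8846


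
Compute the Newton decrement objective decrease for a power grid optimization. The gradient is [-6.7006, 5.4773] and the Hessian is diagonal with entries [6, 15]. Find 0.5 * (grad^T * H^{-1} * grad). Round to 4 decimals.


Step 1: H is diagonal, so H^(-1) * g = [-1.1168, 0.3652].
Step 2: g^T H^(-1) g = sum_i g_i^2 / H_ii
  = (-6.7006)^2/6 + (5.4773)^2/15
  = 7.483 + 2.0001 = 9.4831
Step 3: Objective decrease = 0.5 * g^T H^(-1) g = 4.7415


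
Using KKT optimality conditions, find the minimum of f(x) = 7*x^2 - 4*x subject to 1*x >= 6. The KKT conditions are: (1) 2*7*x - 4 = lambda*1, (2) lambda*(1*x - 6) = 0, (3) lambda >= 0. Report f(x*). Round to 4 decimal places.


Step 1: Try lambda = 0 (constraint inactive).
x_unc = 4/(2*7) = 0.2857
Check: 1*0.2857 = 0.2857 < 6 -- violated!
Step 2: Constraint must be active: 1*x = 6
x* = 6/1 = 6.0
lambda = (2*7*6.0 - 4)/1 = 80.0
Step 3: Compute optimal value.
f(x*) = 7*6.0^2 - 4*6.0 = 228.0


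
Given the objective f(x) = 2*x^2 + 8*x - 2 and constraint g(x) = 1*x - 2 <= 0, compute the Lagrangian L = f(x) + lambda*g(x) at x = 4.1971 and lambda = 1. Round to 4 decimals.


Step 1: Evaluate f(x).
f(4.1971) = 2*4.1971^2 + 8*4.1971 - 2 = 66.8081
Step 2: Evaluate g(x).
g(4.1971) = 1*4.1971 - 2 = 2.1971
Step 3: Compute Lagrangian.
L = 66.8081 + 1*2.1971 = 69.0052


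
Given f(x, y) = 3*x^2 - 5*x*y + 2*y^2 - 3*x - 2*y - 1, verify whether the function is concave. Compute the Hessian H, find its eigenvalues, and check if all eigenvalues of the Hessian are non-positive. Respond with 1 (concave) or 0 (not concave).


The Hessian of f(x,y) = 3*x^2 - 5*x*y + 2*y^2 - 3*x - 2*y - 1 is:
H = [[6, -5], [-5, 4]]
Trace = 6 + 4 = 10
Determinant = 6*4 - (-5)^2 = -1
Discriminant = (10)^2 - 4*-1 = 104.0
Eigenvalues: lambda_1 = -0.099, lambda_2 = 10.099
The function is not concave.

0


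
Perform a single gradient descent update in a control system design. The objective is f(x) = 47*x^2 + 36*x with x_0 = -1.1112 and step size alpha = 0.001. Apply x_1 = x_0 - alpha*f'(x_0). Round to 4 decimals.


We compute the gradient at x_0 and apply the update.
f'(x) = 94*x + 36
f'(-1.1112) = 94*-1.1112 + 36 = -68.4528
x_1 = -1.1112 - 0.001*-68.4528 = -1.0427


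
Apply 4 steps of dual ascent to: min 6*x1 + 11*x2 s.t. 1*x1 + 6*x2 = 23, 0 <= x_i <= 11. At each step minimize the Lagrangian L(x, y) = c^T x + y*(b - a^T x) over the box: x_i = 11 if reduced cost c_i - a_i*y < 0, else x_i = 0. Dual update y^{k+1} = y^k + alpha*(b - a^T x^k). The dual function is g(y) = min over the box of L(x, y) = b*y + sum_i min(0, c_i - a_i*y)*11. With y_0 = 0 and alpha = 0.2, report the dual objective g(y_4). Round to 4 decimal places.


Dual ascent for LP: min 6*x1 + 11*x2, 1*x1 + 6*x2 = 23, 0 <= x_i <= 11
Step 1: y^k = 0.0, reduced costs: (6.0, 11.0)
  x^k = (0.0, 0.0), subgradient = b - a^T x = 23.0
  y^{k+1} = 0.0 + 0.2*23.0 = 4.6
Step 2: y^k = 4.6, reduced costs: (1.4, -16.6)
  x^k = (0.0, 11.0), subgradient = b - a^T x = -43.0
  y^{k+1} = 4.6 + 0.2*-43.0 = -4.0
Step 3: y^k = -4.0, reduced costs: (10.0, 35.0)
  x^k = (0.0, 0.0), subgradient = b - a^T x = 23.0
  y^{k+1} = -4.0 + 0.2*23.0 = 0.6
Step 4: y^k = 0.6, reduced costs: (5.4, 7.4)
  x^k = (0.0, 0.0), subgradient = b - a^T x = 23.0
  y^{k+1} = 0.6 + 0.2*23.0 = 5.2
Dual objective at y_4 = 5.2: reduced costs (0.8, -20.2), box minimizer x = (0.0, 11.0)
g(y_4) = b*y + (c1 - a1*y)*x1 + (c2 - a2*y)*x2 = 23*5.2 + 0.8*0.0 + (-20.2)*11.0 = 119.6 + 0.0 - 222.2 = -102.6


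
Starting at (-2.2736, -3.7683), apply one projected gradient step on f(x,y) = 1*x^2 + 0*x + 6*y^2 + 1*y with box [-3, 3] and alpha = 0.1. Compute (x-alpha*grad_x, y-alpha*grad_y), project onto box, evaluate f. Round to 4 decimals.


Step 1: Compute gradient at (-2.2736, -3.7683).
grad_x = 2*1*-2.2736 + 0 = -4.5472
grad_y = 2*6*-3.7683 + 1 = -44.2196
Step 2: Gradient step.
x_raw = -2.2736 - 0.1*-4.5472 = -1.8189
y_raw = -3.7683 - 0.1*-44.2196 = 0.6537
Step 3: Project onto [-3, 3].
x_proj = clip(-1.8189) = -1.8189
y_proj = clip(0.6537) = 0.6537
Step 4: Evaluate f.
f(-1.8189, 0.6537) = 6.5256


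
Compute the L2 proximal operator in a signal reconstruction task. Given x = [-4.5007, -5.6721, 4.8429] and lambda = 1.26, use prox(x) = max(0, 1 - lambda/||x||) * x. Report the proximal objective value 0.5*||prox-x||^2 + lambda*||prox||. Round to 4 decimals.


Step 1: Compute ||x||.
||x|| = 8.7111
Step 2: Compute scaling factor.
scale = max(0, 1 - 1.26/8.7111) = 0.8554
Step 3: prox(x) = [-3.8497, -4.8517, 4.1424]
||prox(x)|| = 7.4511
Step 4: Proximal objective.
0.5*||prox-x||^2 = 0.7938
lambda*||prox|| = 9.3884
Total = 10.1821


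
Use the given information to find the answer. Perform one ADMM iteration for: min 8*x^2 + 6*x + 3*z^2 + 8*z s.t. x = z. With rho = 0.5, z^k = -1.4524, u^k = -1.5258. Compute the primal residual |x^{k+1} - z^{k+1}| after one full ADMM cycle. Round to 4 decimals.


ADMM iteration with rho = 0.5, z^k = -1.4524, u^k = -1.5258
Step 1: x-update.
Minimize 8*x^2 + 6*x + (0.5/2)*(x + 1.4524 - 1.5258)^2
FOC: (2*8 + 0.5)*x = -6 + 0.5*(-1.4524 + 1.5258)
x^{k+1} = -0.3614
Step 2: z-update.
Minimize 3*z^2 + 8*z + (0.5/2)*(-0.3614 - z - 1.5258)^2
FOC: (2*3 + 0.5)*z = -8 + 0.5*(-0.3614 - 1.5258)
z^{k+1} = -1.3759
Step 3: u-update.
u^{k+1} = -1.5258 - 0.3614 + 1.3759 = -0.5113
Step 4: Primal residual = |-0.3614 + 1.3759| = 1.0145


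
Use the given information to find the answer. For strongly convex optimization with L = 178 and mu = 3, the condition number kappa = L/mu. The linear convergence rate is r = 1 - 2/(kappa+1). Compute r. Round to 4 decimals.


Step 1: Compute the condition number.
kappa = L/mu = 178/3 = 59.3333
Step 2: Compute the convergence rate.
r = 1 - 2/(kappa + 1) = 1 - 2*mu/(L + mu) = (L - mu)/(L + mu) = 175/181 = 0.9669


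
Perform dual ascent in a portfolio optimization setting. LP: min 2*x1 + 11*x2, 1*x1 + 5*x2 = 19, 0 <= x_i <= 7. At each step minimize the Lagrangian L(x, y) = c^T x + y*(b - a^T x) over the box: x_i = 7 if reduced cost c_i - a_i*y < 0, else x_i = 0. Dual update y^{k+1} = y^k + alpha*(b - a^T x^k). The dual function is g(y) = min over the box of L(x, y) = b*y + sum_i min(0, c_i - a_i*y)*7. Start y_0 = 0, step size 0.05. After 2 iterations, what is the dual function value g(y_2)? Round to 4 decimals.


Dual ascent for LP: min 2*x1 + 11*x2, 1*x1 + 5*x2 = 19, 0 <= x_i <= 7
Step 1: y^k = 0.0, reduced costs: (2.0, 11.0)
  x^k = (0.0, 0.0), subgradient = b - a^T x = 19.0
  y^{k+1} = 0.0 + 0.05*19.0 = 0.95
Step 2: y^k = 0.95, reduced costs: (1.05, 6.25)
  x^k = (0.0, 0.0), subgradient = b - a^T x = 19.0
  y^{k+1} = 0.95 + 0.05*19.0 = 1.9
Dual objective at y_2 = 1.9: reduced costs (0.1, 1.5), box minimizer x = (0.0, 0.0)
g(y_2) = b*y + (c1 - a1*y)*x1 + (c2 - a2*y)*x2 = 19*1.9 + 0.1*0.0 + 1.5*0.0 = 36.1 + 0.0 + 0.0 = 36.1


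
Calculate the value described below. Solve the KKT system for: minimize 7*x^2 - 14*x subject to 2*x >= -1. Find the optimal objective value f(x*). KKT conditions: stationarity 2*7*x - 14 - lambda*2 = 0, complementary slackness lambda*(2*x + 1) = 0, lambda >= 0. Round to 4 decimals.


Step 1: Try lambda = 0 (constraint inactive).
Stationarity: 2*7*x - 14 = 0
x* = 14/(2*7) = 1.0
Check constraint: 2*1.0 = 2.0 >= -1 -- satisfied.
Step 2: Compute optimal value.
f(x*) = 7*1.0^2 - 14*1.0 = -7.0


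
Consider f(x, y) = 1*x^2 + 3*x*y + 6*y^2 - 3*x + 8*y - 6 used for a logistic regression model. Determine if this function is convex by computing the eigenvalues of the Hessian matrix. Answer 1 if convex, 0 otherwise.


The Hessian of f(x,y) = 1*x^2 + 3*x*y + 6*y^2 - 3*x + 8*y - 6 is:
H = [[2, 3], [3, 12]]
Trace = 2 + 12 = 14
Determinant = 2*12 - (3)^2 = 15
Discriminant = (14)^2 - 4*15 = 136.0
Eigenvalues: lambda_1 = 1.169, lambda_2 = 12.831
The function is convex.

1


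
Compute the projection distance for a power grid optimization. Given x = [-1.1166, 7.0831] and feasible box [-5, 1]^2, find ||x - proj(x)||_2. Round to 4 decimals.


Project each component onto [-5, 1].
clip(-1.1166) = -1.1166, clip(7.0831) = 1.0
Projection = [-1.1166, 1.0]
Squared diffs: [0.0, 37.0041]
Distance = sqrt(37.0041) = 6.0831


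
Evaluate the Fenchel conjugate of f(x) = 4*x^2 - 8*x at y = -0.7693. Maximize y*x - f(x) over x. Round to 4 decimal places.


f*(y) = sup_x {y*x - a*x^2 - b*x} = sup_x {(y-b)*x - a*x^2}
FOC: (y - b) - 2a*x = 0 => x* = (y - b)/(2a)
x* = (-0.7693 + 8)/(2*4) = 0.9038
f*(-0.7693) = (y-b)^2/(4a) = (-0.7693 + 8)^2/(4*4)
= 52.283/16 = 3.2677


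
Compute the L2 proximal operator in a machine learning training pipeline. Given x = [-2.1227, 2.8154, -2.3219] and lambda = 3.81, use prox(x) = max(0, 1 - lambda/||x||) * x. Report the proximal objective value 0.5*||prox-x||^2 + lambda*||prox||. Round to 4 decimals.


Step 1: Compute ||x||.
||x|| = 4.2218
Step 2: Compute scaling factor.
scale = max(0, 1 - 3.81/4.2218) = 0.0975
Step 3: prox(x) = [-0.207, 0.2746, -0.2265]
||prox(x)|| = 0.4118
Step 4: Proximal objective.
0.5*||prox-x||^2 = 7.2581
lambda*||prox|| = 1.569
Total = 8.827


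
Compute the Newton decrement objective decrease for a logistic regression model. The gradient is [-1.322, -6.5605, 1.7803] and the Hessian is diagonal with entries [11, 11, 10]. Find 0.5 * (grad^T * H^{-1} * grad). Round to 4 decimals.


Step 1: H is diagonal, so H^(-1) * g = [-0.1202, -0.5964, 0.178].
Step 2: g^T H^(-1) g = sum_i g_i^2 / H_ii
  = (-1.322)^2/11 + (-6.5605)^2/11 + (1.7803)^2/10
  = 0.1589 + 3.9127 + 0.3169 = 4.3886
Step 3: Objective decrease = 0.5 * g^T H^(-1) g = 2.1943


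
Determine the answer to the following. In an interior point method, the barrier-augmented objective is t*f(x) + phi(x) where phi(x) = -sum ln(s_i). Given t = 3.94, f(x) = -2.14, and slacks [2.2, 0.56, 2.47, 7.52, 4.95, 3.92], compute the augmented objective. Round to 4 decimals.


Step 1: Compute log-barrier.
ln values: [0.7885, -0.5798, 0.9042, 2.0176, 1.5994, 1.3661]
phi = -(0.7885 - 0.5798 + 0.9042 + 2.0176 + 1.5994 + 1.3661) = -6.0959
Step 2: Compute augmented objective.
t*f(x) = 3.94*-2.14 = -8.4316
Total = -8.4316 - 6.0959 = -14.5275


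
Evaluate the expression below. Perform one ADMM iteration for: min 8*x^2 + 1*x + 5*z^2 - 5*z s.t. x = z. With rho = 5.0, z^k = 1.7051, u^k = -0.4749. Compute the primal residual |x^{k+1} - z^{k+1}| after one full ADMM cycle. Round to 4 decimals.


ADMM iteration with rho = 5.0, z^k = 1.7051, u^k = -0.4749
Step 1: x-update.
Minimize 8*x^2 + 1*x + (5.0/2)*(x - 1.7051 - 0.4749)^2
FOC: (2*8 + 5.0)*x = -1 + 5.0*(1.7051 + 0.4749)
x^{k+1} = 0.4714
Step 2: z-update.
Minimize 5*z^2 - 5*z + (5.0/2)*(0.4714 - z - 0.4749)^2
FOC: (2*5 + 5.0)*z = 5 + 5.0*(0.4714 - 0.4749)
z^{k+1} = 0.3322
Step 3: u-update.
u^{k+1} = -0.4749 + 0.4714 - 0.3322 = -0.3356
Step 4: Primal residual = |0.4714 - 0.3322| = 0.1393


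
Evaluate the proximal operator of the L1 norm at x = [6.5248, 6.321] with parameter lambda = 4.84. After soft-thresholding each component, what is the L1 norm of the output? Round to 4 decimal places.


Soft-thresholding with lambda = 4.84:
prox(6.5248) = sign(6.5248)*max(|6.5248| - 4.84, 0) = 1.6848
prox(6.321) = sign(6.321)*max(|6.321| - 4.84, 0) = 1.481
prox(x) = [1.6848, 1.481]
||prox(x)||_1 = 1.6848 + 1.481 = 3.1658


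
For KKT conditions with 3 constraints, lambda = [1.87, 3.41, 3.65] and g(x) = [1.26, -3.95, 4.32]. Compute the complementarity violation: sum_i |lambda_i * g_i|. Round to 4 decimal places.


KKT complementary slackness check:
lambda_1 * g_1 = 1.87 * 1.26 = 2.3562
lambda_2 * g_2 = 3.41 * -3.95 = -13.4695
lambda_3 * g_3 = 3.65 * 4.32 = 15.768
Total violation = 2.3562 + 13.4695 + 15.768 = 31.5937


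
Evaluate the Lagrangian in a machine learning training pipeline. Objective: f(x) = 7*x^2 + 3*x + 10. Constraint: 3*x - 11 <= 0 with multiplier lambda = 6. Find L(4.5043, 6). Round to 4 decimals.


Step 1: Evaluate f(x).
f(4.5043) = 7*4.5043^2 + 3*4.5043 + 10 = 165.5339
Step 2: Evaluate g(x).
g(4.5043) = 3*4.5043 - 11 = 2.5129
Step 3: Compute Lagrangian.
L = 165.5339 + 6*2.5129 = 180.6113


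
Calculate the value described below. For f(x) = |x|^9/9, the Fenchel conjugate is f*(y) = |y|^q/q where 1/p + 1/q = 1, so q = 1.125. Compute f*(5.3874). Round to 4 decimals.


The conjugate exponent q satisfies 1/p + 1/q = 1.
p = 9, so q = 9/(9 - 1) = 1.125
|y|^q = 5.3874^1.125 = 6.6497
f*(5.3874) = 6.6497 / 1.125 = 5.9108


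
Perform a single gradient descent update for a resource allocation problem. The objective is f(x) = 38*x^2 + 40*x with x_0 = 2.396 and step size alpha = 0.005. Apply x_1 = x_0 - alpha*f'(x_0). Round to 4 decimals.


We compute the gradient at x_0 and apply the update.
f'(x) = 76*x + 40
f'(2.396) = 76*2.396 + 40 = 222.096
x_1 = 2.396 - 0.005*222.096 = 1.2855


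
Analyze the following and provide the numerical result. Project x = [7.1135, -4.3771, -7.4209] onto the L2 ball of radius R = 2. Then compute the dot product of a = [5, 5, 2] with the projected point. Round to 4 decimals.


Step 1: Compute ||x|| (intermediates to 6 decimals).
||x|| = sqrt(7.1135^2 + (-4.3771)^2 + (-7.4209)^2) = 11.172763
Step 2: Project.
Since ||x|| > R, scale = R/||x|| = 2/11.172763 = 0.179007, proj(x) = scale * x
proj(x) = [1.273366, -0.783532, -1.328393]
Step 3: Dot product.
a^T * proj(x) = 5*1.273366 + 5*(-0.783532) + 2*(-1.328393) = -0.2076


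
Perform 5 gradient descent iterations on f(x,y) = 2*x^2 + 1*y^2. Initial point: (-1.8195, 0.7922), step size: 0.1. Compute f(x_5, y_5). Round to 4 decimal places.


Gradient descent on f(x,y) = 2*x^2 + 1*y^2.
Starting point: (-1.8195, 0.7922), alpha = 0.1
Step 1: grad_x = 2*2*-1.8195 = -7.278, grad_y = 2*1*0.7922 = 1.5844
  x_1 = -1.8195 - 0.1*-7.278 = -1.0917
  y_1 = 0.7922 - 0.1*1.5844 = 0.6338
Step 2: grad_x = 2*2*-1.0917 = -4.3668, grad_y = 2*1*0.6338 = 1.2675
  x_2 = -1.0917 - 0.1*-4.3668 = -0.655
  y_2 = 0.6338 - 0.1*1.2675 = 0.507
Step 3: grad_x = 2*2*-0.655 = -2.6201, grad_y = 2*1*0.507 = 1.014
  x_3 = -0.655 - 0.1*-2.6201 = -0.393
  y_3 = 0.507 - 0.1*1.014 = 0.4056
Step 4: grad_x = 2*2*-0.393 = -1.572, grad_y = 2*1*0.4056 = 0.8112
  x_4 = -0.393 - 0.1*-1.572 = -0.2358
  y_4 = 0.4056 - 0.1*0.8112 = 0.3245
Step 5: grad_x = 2*2*-0.2358 = -0.9432, grad_y = 2*1*0.3245 = 0.649
  x_5 = -0.2358 - 0.1*-0.9432 = -0.1415
  y_5 = 0.3245 - 0.1*0.649 = 0.2596
f(-0.1415, 0.2596) = 2*(-0.1415)^2 + 1*0.2596^2 = 0.1074


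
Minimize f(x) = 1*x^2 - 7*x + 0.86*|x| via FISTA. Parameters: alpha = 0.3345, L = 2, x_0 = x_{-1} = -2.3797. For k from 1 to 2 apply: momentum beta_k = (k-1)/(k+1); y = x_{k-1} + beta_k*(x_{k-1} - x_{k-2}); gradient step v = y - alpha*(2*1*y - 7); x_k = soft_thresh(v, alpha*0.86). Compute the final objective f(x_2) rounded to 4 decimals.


FISTA on f(x) = 1*x^2 - 7*x + 0.86*|x|
L = 2, alpha = 0.3345
Iteration 1: beta = 0.0, y = -2.3797 + 0.0*(-2.3797 + 2.3797) = -2.3797
  grad(y) = -11.7594, v = y - alpha*grad = 1.5538
  prox(v) = soft_thresh(1.5538, 0.2877) = 1.2661
Iteration 2: beta = 0.3333, y = 1.2661 + 0.3333*(1.2661 + 2.3797) = 2.4814
  grad(y) = -2.0371, v = y - alpha*grad = 3.1629
  prox(v) = soft_thresh(3.1629, 0.2877) = 2.8752
f(x_2) = 1*2.8752^2 - 7*2.8752 + 0.86*|2.8752| = -9.3869


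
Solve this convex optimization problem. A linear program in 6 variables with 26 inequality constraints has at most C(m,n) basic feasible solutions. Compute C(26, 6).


Each vertex corresponds to some choice of n active constraints out of m, so the number of vertices is at most C(m, n) = m! / (n!(m-n)!).
m = 26, n = 6
Numerator: 26 * 25 * 24 * 23 * 22 * 21
Denominator: 6! = 720
C(26, 6) = 230230


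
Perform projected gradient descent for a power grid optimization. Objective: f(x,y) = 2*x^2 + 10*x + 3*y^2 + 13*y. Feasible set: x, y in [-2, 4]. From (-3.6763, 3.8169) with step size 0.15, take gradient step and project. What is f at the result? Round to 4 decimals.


Step 1: Compute gradient at (-3.6763, 3.8169).
grad_x = 2*2*-3.6763 + 10 = -4.7052
grad_y = 2*3*3.8169 + 13 = 35.9014
Step 2: Gradient step.
x_raw = -3.6763 - 0.15*-4.7052 = -2.9705
y_raw = 3.8169 - 0.15*35.9014 = -1.5683
Step 3: Project onto [-2, 4].
x_proj = clip(-2.9705) = -2.0
y_proj = clip(-1.5683) = -1.5683
Step 4: Evaluate f.
f(-2.0, -1.5683) = -25.0092


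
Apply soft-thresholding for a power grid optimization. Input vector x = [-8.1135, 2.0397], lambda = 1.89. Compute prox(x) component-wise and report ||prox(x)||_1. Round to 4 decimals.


Soft-thresholding with lambda = 1.89:
prox(-8.1135) = sign(-8.1135)*max(|-8.1135| - 1.89, 0) = -6.2235
prox(2.0397) = sign(2.0397)*max(|2.0397| - 1.89, 0) = 0.1497
prox(x) = [-6.2235, 0.1497]
||prox(x)||_1 = 6.2235 + 0.1497 = 6.3732


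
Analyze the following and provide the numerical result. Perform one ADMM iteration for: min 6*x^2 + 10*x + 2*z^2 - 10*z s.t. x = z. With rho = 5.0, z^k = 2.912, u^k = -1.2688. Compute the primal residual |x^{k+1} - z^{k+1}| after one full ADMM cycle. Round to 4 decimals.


ADMM iteration with rho = 5.0, z^k = 2.912, u^k = -1.2688
Step 1: x-update.
Minimize 6*x^2 + 10*x + (5.0/2)*(x - 2.912 - 1.2688)^2
FOC: (2*6 + 5.0)*x = -10 + 5.0*(2.912 + 1.2688)
x^{k+1} = 0.6414
Step 2: z-update.
Minimize 2*z^2 - 10*z + (5.0/2)*(0.6414 - z - 1.2688)^2
FOC: (2*2 + 5.0)*z = 10 + 5.0*(0.6414 - 1.2688)
z^{k+1} = 0.7626
Step 3: u-update.
u^{k+1} = -1.2688 + 0.6414 - 0.7626 = -1.39
Step 4: Primal residual = |0.6414 - 0.7626| = 0.1212


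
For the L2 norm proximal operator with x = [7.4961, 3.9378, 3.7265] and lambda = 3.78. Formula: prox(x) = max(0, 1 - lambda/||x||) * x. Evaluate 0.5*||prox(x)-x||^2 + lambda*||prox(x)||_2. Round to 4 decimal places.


Step 1: Compute ||x||.
||x|| = 9.2512
Step 2: Compute scaling factor.
scale = max(0, 1 - 3.78/9.2512) = 0.5914
Step 3: prox(x) = [4.4332, 2.3288, 2.2039]
||prox(x)|| = 5.4712
Step 4: Proximal objective.
0.5*||prox-x||^2 = 7.1442
lambda*||prox|| = 20.6811
Total = 27.8253


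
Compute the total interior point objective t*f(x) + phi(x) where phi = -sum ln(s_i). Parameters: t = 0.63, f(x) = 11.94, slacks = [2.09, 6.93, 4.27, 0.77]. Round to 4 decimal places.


Step 1: Compute log-barrier.
ln values: [0.7372, 1.9359, 1.4516, -0.2614]
phi = -(0.7372 + 1.9359 + 1.4516 - 0.2614) = -3.8633
Step 2: Compute augmented objective.
t*f(x) = 0.63*11.94 = 7.5222
Total = 7.5222 - 3.8633 = 3.6589


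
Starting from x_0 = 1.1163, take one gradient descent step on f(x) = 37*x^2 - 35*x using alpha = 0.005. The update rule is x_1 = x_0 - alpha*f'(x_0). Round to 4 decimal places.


We compute the gradient at x_0 and apply the update.
f'(x) = 74*x - 35
f'(1.1163) = 74*1.1163 - 35 = 47.6062
x_1 = 1.1163 - 0.005*47.6062 = 0.8783


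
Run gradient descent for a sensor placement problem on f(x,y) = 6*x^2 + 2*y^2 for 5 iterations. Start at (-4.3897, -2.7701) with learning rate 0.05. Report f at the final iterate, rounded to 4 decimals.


Gradient descent on f(x,y) = 6*x^2 + 2*y^2.
Starting point: (-4.3897, -2.7701), alpha = 0.05
Step 1: grad_x = 2*6*-4.3897 = -52.6764, grad_y = 2*2*-2.7701 = -11.0804
  x_1 = -4.3897 - 0.05*-52.6764 = -1.7559
  y_1 = -2.7701 - 0.05*-11.0804 = -2.2161
Step 2: grad_x = 2*6*-1.7559 = -21.0706, grad_y = 2*2*-2.2161 = -8.8643
  x_2 = -1.7559 - 0.05*-21.0706 = -0.7024
  y_2 = -2.2161 - 0.05*-8.8643 = -1.7729
Step 3: grad_x = 2*6*-0.7024 = -8.4282, grad_y = 2*2*-1.7729 = -7.0915
  x_3 = -0.7024 - 0.05*-8.4282 = -0.2809
  y_3 = -1.7729 - 0.05*-7.0915 = -1.4183
Step 4: grad_x = 2*6*-0.2809 = -3.3713, grad_y = 2*2*-1.4183 = -5.6732
  x_4 = -0.2809 - 0.05*-3.3713 = -0.1124
  y_4 = -1.4183 - 0.05*-5.6732 = -1.1346
Step 5: grad_x = 2*6*-0.1124 = -1.3485, grad_y = 2*2*-1.1346 = -4.5385
  x_5 = -0.1124 - 0.05*-1.3485 = -0.045
  y_5 = -1.1346 - 0.05*-4.5385 = -0.9077
f(-0.045, -0.9077) = 6*(-0.045)^2 + 2*(-0.9077)^2 = 1.66


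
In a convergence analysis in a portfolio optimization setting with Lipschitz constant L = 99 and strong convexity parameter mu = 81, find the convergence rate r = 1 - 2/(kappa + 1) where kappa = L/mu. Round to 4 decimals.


Step 1: Compute the condition number.
kappa = L/mu = 99/81 = 1.2222
Step 2: Compute the convergence rate.
r = 1 - 2/(kappa + 1) = 1 - 2*mu/(L + mu) = (L - mu)/(L + mu) = 18/180 = 0.1


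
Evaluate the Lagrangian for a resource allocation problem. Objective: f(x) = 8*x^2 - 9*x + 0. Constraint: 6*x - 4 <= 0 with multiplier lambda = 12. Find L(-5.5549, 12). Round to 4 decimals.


Step 1: Evaluate f(x).
f(-5.5549) = 8*(-5.5549)^2 - 9*(-5.5549) + 0 = 296.8494
Step 2: Evaluate g(x).
g(-5.5549) = 6*-5.5549 - 4 = -37.3294
Step 3: Compute Lagrangian.
L = 296.8494 + 12*-37.3294 = -151.1034


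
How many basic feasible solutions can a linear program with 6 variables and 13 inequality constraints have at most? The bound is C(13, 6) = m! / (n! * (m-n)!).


Each vertex corresponds to some choice of n active constraints out of m, so the number of vertices is at most C(m, n) = m! / (n!(m-n)!).
m = 13, n = 6
Numerator: 13 * 12 * 11 * 10 * 9 * 8
Denominator: 6! = 720
C(13, 6) = 1716


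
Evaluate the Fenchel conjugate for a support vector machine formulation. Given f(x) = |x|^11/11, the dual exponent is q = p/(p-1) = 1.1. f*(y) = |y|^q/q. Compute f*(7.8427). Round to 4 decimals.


The conjugate exponent q satisfies 1/p + 1/q = 1.
p = 11, so q = 11/(11 - 1) = 1.1
|y|^q = 7.8427^1.1 = 9.6363
f*(7.8427) = 9.6363 / 1.1 = 8.7603


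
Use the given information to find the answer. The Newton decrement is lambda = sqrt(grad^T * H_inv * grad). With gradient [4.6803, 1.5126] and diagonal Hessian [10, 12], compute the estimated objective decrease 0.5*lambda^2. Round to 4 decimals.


Step 1: H is diagonal, so H^(-1) * g = [0.468, 0.1261].
Step 2: g^T H^(-1) g = sum_i g_i^2 / H_ii
  = (4.6803)^2/10 + (1.5126)^2/12
  = 2.1905 + 0.1907 = 2.3812
Step 3: Objective decrease = 0.5 * g^T H^(-1) g = 1.1906


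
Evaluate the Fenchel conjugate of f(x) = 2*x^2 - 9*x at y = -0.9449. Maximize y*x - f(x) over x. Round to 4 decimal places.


f*(y) = sup_x {y*x - a*x^2 - b*x} = sup_x {(y-b)*x - a*x^2}
FOC: (y - b) - 2a*x = 0 => x* = (y - b)/(2a)
x* = (-0.9449 + 9)/(2*2) = 2.0138
f*(-0.9449) = (y-b)^2/(4a) = (-0.9449 + 9)^2/(4*2)
= 64.8846/8 = 8.1106


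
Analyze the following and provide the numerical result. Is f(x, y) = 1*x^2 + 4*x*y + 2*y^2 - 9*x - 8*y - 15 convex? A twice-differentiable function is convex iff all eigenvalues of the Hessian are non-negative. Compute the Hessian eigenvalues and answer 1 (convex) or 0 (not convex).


The Hessian of f(x,y) = 1*x^2 + 4*x*y + 2*y^2 - 9*x - 8*y - 15 is:
H = [[2, 4], [4, 4]]
Trace = 2 + 4 = 6
Determinant = 2*4 - (4)^2 = -8
Discriminant = (6)^2 - 4*-8 = 68.0
Eigenvalues: lambda_1 = -1.1231, lambda_2 = 7.1231
The function is not convex.

0


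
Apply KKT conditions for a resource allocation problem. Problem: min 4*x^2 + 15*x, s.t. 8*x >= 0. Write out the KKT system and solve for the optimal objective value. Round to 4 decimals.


Step 1: Try lambda = 0 (constraint inactive).
x_unc = -15/(2*4) = -1.875
Check: 8*-1.875 = -15.0 < 0 -- violated!
Step 2: Constraint must be active: 8*x = 0
x* = 0/8 = 0.0
lambda = (2*4*0.0 + 15)/8 = 1.875
Step 3: Compute optimal value.
f(x*) = 4*0.0^2 + 15*0.0 = 0.0


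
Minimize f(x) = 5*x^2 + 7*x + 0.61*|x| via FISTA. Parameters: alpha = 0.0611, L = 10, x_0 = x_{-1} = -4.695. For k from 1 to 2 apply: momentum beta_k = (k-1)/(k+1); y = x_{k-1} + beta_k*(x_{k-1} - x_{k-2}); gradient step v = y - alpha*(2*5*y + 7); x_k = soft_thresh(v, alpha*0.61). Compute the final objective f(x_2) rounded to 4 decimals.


FISTA on f(x) = 5*x^2 + 7*x + 0.61*|x|
L = 10, alpha = 0.0611
Iteration 1: beta = 0.0, y = -4.695 + 0.0*(-4.695 + 4.695) = -4.695
  grad(y) = -39.95, v = y - alpha*grad = -2.2541
  prox(v) = soft_thresh(-2.2541, 0.0373) = -2.2168
Iteration 2: beta = 0.3333, y = -2.2168 + 0.3333*(-2.2168 + 4.695) = -1.3907
  grad(y) = -6.9071, v = y - alpha*grad = -0.9687
  prox(v) = soft_thresh(-0.9687, 0.0373) = -0.9314
f(x_2) = 5*(-0.9314)^2 + 7*(-0.9314) + 0.61*|-0.9314| = -1.6141


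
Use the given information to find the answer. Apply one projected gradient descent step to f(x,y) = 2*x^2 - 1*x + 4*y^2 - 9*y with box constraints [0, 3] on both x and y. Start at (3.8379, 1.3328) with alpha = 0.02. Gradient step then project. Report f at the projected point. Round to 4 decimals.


Step 1: Compute gradient at (3.8379, 1.3328).
grad_x = 2*2*3.8379 - 1 = 14.3516
grad_y = 2*4*1.3328 - 9 = 1.6624
Step 2: Gradient step.
x_raw = 3.8379 - 0.02*14.3516 = 3.5509
y_raw = 1.3328 - 0.02*1.6624 = 1.2996
Step 3: Project onto [0, 3].
x_proj = clip(3.5509) = 3.0
y_proj = clip(1.2996) = 1.2996
Step 4: Evaluate f.
f(3.0, 1.2996) = 10.0594


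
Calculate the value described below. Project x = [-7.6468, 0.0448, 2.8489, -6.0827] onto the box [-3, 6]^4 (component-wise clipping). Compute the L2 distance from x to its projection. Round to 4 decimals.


Project each component onto [-3, 6].
clip(-7.6468) = -3.0, clip(0.0448) = 0.0448, clip(2.8489) = 2.8489, clip(-6.0827) = -3.0
Projection = [-3.0, 0.0448, 2.8489, -3.0]
Squared diffs: [21.5928, 0.0, 0.0, 9.503]
Distance = sqrt(31.0958) = 5.5764


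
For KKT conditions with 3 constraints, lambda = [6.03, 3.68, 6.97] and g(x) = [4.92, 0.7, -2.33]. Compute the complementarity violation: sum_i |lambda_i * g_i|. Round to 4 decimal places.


KKT complementary slackness check:
lambda_1 * g_1 = 6.03 * 4.92 = 29.6676
lambda_2 * g_2 = 3.68 * 0.7 = 2.576
lambda_3 * g_3 = 6.97 * -2.33 = -16.2401
Total violation = 29.6676 + 2.576 + 16.2401 = 48.4837


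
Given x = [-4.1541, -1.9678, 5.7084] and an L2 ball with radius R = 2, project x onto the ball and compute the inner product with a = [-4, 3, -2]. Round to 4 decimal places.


Step 1: Compute ||x|| (intermediates to 6 decimals).
||x|| = sqrt((-4.1541)^2 + (-1.9678)^2 + 5.7084^2) = 7.329025
Step 2: Project.
Since ||x|| > R, scale = R/||x|| = 2/7.329025 = 0.272888, proj(x) = scale * x
proj(x) = [-1.133604, -0.536989, 1.557754]
Step 3: Dot product.
a^T * proj(x) = -4*(-1.133604) + 3*(-0.536989) - 2*1.557754 = -0.1921


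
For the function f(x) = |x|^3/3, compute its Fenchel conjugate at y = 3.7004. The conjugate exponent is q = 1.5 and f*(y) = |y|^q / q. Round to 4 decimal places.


The conjugate exponent q satisfies 1/p + 1/q = 1.
p = 3, so q = 3/(3 - 1) = 1.5
|y|^q = 3.7004^1.5 = 7.1182
f*(3.7004) = 7.1182 / 1.5 = 4.7455


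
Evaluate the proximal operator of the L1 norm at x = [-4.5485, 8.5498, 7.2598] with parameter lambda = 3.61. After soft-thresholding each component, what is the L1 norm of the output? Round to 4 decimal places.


Soft-thresholding with lambda = 3.61:
prox(-4.5485) = sign(-4.5485)*max(|-4.5485| - 3.61, 0) = -0.9385
prox(8.5498) = sign(8.5498)*max(|8.5498| - 3.61, 0) = 4.9398
prox(7.2598) = sign(7.2598)*max(|7.2598| - 3.61, 0) = 3.6498
prox(x) = [-0.9385, 4.9398, 3.6498]
||prox(x)||_1 = 0.9385 + 4.9398 + 3.6498 = 9.5281


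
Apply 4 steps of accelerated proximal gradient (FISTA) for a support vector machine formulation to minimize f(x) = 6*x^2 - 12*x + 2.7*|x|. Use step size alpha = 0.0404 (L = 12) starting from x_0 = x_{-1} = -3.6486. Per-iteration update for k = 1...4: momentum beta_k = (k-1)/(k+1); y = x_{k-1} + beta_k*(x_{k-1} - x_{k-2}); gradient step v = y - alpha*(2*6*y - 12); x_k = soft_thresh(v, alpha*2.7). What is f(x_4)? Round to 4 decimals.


FISTA on f(x) = 6*x^2 - 12*x + 2.7*|x|
L = 12, alpha = 0.0404
Iteration 1: beta = 0.0, y = -3.6486 + 0.0*(-3.6486 + 3.6486) = -3.6486
  grad(y) = -55.7832, v = y - alpha*grad = -1.395
  prox(v) = soft_thresh(-1.395, 0.1091) = -1.2859
Iteration 2: beta = 0.3333, y = -1.2859 + 0.3333*(-1.2859 + 3.6486) = -0.4983
  grad(y) = -17.9797, v = y - alpha*grad = 0.2281
  prox(v) = soft_thresh(0.2281, 0.1091) = 0.119
Iteration 3: beta = 0.5, y = 0.119 + 0.5*(0.119 + 1.2859) = 0.8214
  grad(y) = -2.1428, v = y - alpha*grad = 0.908
  prox(v) = soft_thresh(0.908, 0.1091) = 0.7989
Iteration 4: beta = 0.6, y = 0.7989 + 0.6*(0.7989 - 0.119) = 1.2069
  grad(y) = 2.4825, v = y - alpha*grad = 1.1066
  prox(v) = soft_thresh(1.1066, 0.1091) = 0.9975
f(x_4) = 6*0.9975^2 - 12*0.9975 + 2.7*|0.9975| = -3.3067


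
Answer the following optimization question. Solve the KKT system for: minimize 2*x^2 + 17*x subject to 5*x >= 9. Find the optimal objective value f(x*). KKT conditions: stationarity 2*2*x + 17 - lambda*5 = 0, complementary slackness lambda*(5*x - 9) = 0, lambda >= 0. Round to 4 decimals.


Step 1: Try lambda = 0 (constraint inactive).
x_unc = -17/(2*2) = -4.25
Check: 5*-4.25 = -21.25 < 9 -- violated!
Step 2: Constraint must be active: 5*x = 9
x* = 9/5 = 1.8
lambda = (2*2*1.8 + 17)/5 = 4.84
Step 3: Compute optimal value.
f(x*) = 2*1.8^2 + 17*1.8 = 37.08


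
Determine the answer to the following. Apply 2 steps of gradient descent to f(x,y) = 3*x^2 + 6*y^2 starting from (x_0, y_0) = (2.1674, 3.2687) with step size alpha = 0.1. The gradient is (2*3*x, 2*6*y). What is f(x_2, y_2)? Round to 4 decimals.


Gradient descent on f(x,y) = 3*x^2 + 6*y^2.
Starting point: (2.1674, 3.2687), alpha = 0.1
Step 1: grad_x = 2*3*2.1674 = 13.0044, grad_y = 2*6*3.2687 = 39.2244
  x_1 = 2.1674 - 0.1*13.0044 = 0.867
  y_1 = 3.2687 - 0.1*39.2244 = -0.6537
Step 2: grad_x = 2*3*0.867 = 5.2018, grad_y = 2*6*-0.6537 = -7.8449
  x_2 = 0.867 - 0.1*5.2018 = 0.3468
  y_2 = -0.6537 - 0.1*-7.8449 = 0.1307
f(0.3468, 0.1307) = 3*0.3468^2 + 6*0.1307^2 = 0.4633


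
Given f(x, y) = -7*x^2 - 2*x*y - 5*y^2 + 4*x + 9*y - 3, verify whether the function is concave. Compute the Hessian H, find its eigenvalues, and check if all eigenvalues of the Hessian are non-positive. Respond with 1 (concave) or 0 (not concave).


The Hessian of f(x,y) = -7*x^2 - 2*x*y - 5*y^2 + 4*x + 9*y - 3 is:
H = [[-14, -2], [-2, -10]]
Trace = -14 - 10 = -24
Determinant = -14*-10 - (-2)^2 = 136
Discriminant = (-24)^2 - 4*136 = 32.0
Eigenvalues: lambda_1 = -14.8284, lambda_2 = -9.1716
The function is concave.

1


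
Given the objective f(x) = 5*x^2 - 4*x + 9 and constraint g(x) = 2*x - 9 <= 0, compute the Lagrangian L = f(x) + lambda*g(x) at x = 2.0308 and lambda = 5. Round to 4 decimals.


Step 1: Evaluate f(x).
f(2.0308) = 5*2.0308^2 - 4*2.0308 + 9 = 21.4975
Step 2: Evaluate g(x).
g(2.0308) = 2*2.0308 - 9 = -4.9384
Step 3: Compute Lagrangian.
L = 21.4975 + 5*-4.9384 = -3.1945


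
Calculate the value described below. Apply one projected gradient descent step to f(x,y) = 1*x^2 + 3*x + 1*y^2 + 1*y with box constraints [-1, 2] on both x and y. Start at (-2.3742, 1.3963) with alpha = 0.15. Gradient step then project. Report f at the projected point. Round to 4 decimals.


Step 1: Compute gradient at (-2.3742, 1.3963).
grad_x = 2*1*-2.3742 + 3 = -1.7484
grad_y = 2*1*1.3963 + 1 = 3.7926
Step 2: Gradient step.
x_raw = -2.3742 - 0.15*-1.7484 = -2.1119
y_raw = 1.3963 - 0.15*3.7926 = 0.8274
Step 3: Project onto [-1, 2].
x_proj = clip(-2.1119) = -1.0
y_proj = clip(0.8274) = 0.8274
Step 4: Evaluate f.
f(-1.0, 0.8274) = -0.488


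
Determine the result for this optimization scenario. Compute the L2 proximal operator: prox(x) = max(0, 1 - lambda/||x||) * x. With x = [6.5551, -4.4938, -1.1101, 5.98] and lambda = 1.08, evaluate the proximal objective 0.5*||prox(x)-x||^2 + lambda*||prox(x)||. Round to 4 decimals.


Step 1: Compute ||x||.
||x|| = 10.0078
Step 2: Compute scaling factor.
scale = max(0, 1 - 1.08/10.0078) = 0.8921
Step 3: prox(x) = [5.8477, -4.0088, -0.9903, 5.3347]
||prox(x)|| = 8.9278
Step 4: Proximal objective.
0.5*||prox-x||^2 = 0.5832
lambda*||prox|| = 9.642
Total = 10.2252
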